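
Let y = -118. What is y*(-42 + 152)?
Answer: -12980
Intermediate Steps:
y*(-42 + 152) = -118*(-42 + 152) = -118*110 = -12980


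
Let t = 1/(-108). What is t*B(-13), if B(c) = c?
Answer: 13/108 ≈ 0.12037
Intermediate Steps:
t = -1/108 ≈ -0.0092593
t*B(-13) = -1/108*(-13) = 13/108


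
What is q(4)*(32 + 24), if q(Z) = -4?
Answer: -224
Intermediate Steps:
q(4)*(32 + 24) = -4*(32 + 24) = -4*56 = -224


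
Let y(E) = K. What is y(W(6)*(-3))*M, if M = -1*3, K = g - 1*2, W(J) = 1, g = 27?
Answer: -75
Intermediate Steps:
K = 25 (K = 27 - 1*2 = 27 - 2 = 25)
M = -3
y(E) = 25
y(W(6)*(-3))*M = 25*(-3) = -75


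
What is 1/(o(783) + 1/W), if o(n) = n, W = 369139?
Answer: 369139/289035838 ≈ 0.0012771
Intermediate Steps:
1/(o(783) + 1/W) = 1/(783 + 1/369139) = 1/(289035838/369139) = 369139/289035838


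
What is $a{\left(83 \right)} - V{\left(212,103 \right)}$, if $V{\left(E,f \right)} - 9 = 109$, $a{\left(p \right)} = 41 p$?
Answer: $3285$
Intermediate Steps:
$V{\left(E,f \right)} = 118$ ($V{\left(E,f \right)} = 9 + 109 = 118$)
$a{\left(83 \right)} - V{\left(212,103 \right)} = 41 \cdot 83 - 118 = 3403 - 118 = 3285$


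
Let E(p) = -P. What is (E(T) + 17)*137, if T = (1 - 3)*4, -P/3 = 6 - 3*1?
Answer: 3562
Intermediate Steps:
P = -9 (P = -3*(6 - 3*1) = -3*(6 - 3) = -3*3 = -9)
T = -8 (T = -2*4 = -8)
E(p) = 9 (E(p) = -1*(-9) = 9)
(E(T) + 17)*137 = (9 + 17)*137 = 26*137 = 3562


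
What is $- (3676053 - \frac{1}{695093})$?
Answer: $- \frac{2555198707928}{695093} \approx -3.6761 \cdot 10^{6}$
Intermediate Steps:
$- (3676053 - \frac{1}{695093}) = \left(-1\right) \frac{2555198707928}{695093} = - \frac{2555198707928}{695093}$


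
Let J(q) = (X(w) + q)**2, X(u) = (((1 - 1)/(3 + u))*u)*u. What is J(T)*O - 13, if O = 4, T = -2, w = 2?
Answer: 3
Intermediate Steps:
X(u) = 0 (X(u) = ((0/(3 + u))*u)*u = (0*u)*u = 0*u = 0)
J(q) = q**2 (J(q) = (0 + q)**2 = q**2)
J(T)*O - 13 = (-2)**2*4 - 13 = 4*4 - 13 = 16 - 13 = 3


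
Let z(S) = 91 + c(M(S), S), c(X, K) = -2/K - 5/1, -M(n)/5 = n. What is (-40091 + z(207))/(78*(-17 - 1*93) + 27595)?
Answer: -8281037/3936105 ≈ -2.1039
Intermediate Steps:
M(n) = -5*n
c(X, K) = -5 - 2/K (c(X, K) = -2/K - 5*1 = -2/K - 5 = -5 - 2/K)
z(S) = 86 - 2/S (z(S) = 91 + (-5 - 2/S) = 86 - 2/S)
(-40091 + z(207))/(78*(-17 - 1*93) + 27595) = (-40091 + (86 - 2/207))/(78*(-17 - 1*93) + 27595) = (-40091 + (86 - 2*1/207))/(78*(-17 - 93) + 27595) = (-40091 + (86 - 2/207))/(78*(-110) + 27595) = (-40091 + 17800/207)/(-8580 + 27595) = -8281037/207/19015 = -8281037/207*1/19015 = -8281037/3936105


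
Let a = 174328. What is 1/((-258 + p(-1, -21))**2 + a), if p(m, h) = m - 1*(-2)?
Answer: 1/240377 ≈ 4.1601e-6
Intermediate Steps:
p(m, h) = 2 + m (p(m, h) = m + 2 = 2 + m)
1/((-258 + p(-1, -21))**2 + a) = 1/((-258 + (2 - 1))**2 + 174328) = 1/((-258 + 1)**2 + 174328) = 1/((-257)**2 + 174328) = 1/(66049 + 174328) = 1/240377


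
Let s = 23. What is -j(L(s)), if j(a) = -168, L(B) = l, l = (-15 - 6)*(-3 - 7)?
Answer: 168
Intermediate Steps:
l = 210 (l = -21*(-10) = 210)
L(B) = 210
-j(L(s)) = -1*(-168) = 168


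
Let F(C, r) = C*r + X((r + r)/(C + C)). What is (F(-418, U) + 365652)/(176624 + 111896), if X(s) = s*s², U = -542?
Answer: 5406481570943/2633994003080 ≈ 2.0526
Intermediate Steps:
X(s) = s³
F(C, r) = C*r + r³/C³ (F(C, r) = C*r + ((r + r)/(C + C))³ = C*r + ((2*r)/((2*C)))³ = C*r + ((2*r)*(1/(2*C)))³ = C*r + (r/C)³ = C*r + r³/C³)
(F(-418, U) + 365652)/(176624 + 111896) = ((-418*(-542) + (-542)³/(-418)³) + 365652)/(176624 + 111896) = ((226556 - 1/73034632*(-159220088)) + 365652)/288520 = ((226556 + 19902511/9129329) + 365652)*(1/288520) = (2068324163435/9129329 + 365652)*(1/288520) = (5406481570943/9129329)*(1/288520) = 5406481570943/2633994003080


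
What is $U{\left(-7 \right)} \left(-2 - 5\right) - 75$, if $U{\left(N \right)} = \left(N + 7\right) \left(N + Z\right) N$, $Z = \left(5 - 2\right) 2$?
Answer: $-75$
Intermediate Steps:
$Z = 6$ ($Z = 3 \cdot 2 = 6$)
$U{\left(N \right)} = N \left(6 + N\right) \left(7 + N\right)$ ($U{\left(N \right)} = \left(N + 7\right) \left(N + 6\right) N = \left(7 + N\right) \left(6 + N\right) N = \left(6 + N\right) \left(7 + N\right) N = N \left(6 + N\right) \left(7 + N\right)$)
$U{\left(-7 \right)} \left(-2 - 5\right) - 75 = - 7 \left(42 + \left(-7\right)^{2} + 13 \left(-7\right)\right) \left(-2 - 5\right) - 75 = - 7 \left(42 + 49 - 91\right) \left(-2 - 5\right) - 75 = \left(-7\right) 0 \left(-7\right) - 75 = 0 \left(-7\right) - 75 = 0 - 75 = -75$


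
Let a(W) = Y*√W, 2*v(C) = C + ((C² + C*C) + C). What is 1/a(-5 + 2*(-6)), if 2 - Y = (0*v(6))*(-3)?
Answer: -I*√17/34 ≈ -0.12127*I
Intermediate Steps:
v(C) = C + C² (v(C) = (C + ((C² + C*C) + C))/2 = (C + ((C² + C²) + C))/2 = (C + (2*C² + C))/2 = (C + (C + 2*C²))/2 = (2*C + 2*C²)/2 = C + C²)
Y = 2 (Y = 2 - 0*(6*(1 + 6))*(-3) = 2 - 0*(6*7)*(-3) = 2 - 0*42*(-3) = 2 - 0*(-3) = 2 - 1*0 = 2 + 0 = 2)
a(W) = 2*√W
1/a(-5 + 2*(-6)) = 1/(2*√(-5 + 2*(-6))) = 1/(2*√(-5 - 12)) = 1/(2*√(-17)) = 1/(2*(I*√17)) = 1/(2*I*√17) = -I*√17/34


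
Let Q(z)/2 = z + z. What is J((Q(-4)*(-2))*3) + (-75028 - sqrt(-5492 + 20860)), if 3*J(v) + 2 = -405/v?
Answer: -7202887/96 - 2*sqrt(3842) ≈ -75154.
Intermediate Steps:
Q(z) = 4*z (Q(z) = 2*(z + z) = 2*(2*z) = 4*z)
J(v) = -2/3 - 135/v (J(v) = -2/3 + (-405/v)/3 = -2/3 - 135/v)
J((Q(-4)*(-2))*3) + (-75028 - sqrt(-5492 + 20860)) = (-2/3 - 135/(((4*(-4))*(-2))*3)) + (-75028 - sqrt(-5492 + 20860)) = (-2/3 - 135/(-16*(-2)*3)) + (-75028 - sqrt(15368)) = (-2/3 - 135/(32*3)) + (-75028 - 2*sqrt(3842)) = (-2/3 - 135/96) + (-75028 - 2*sqrt(3842)) = (-2/3 - 135*1/96) + (-75028 - 2*sqrt(3842)) = (-2/3 - 45/32) + (-75028 - 2*sqrt(3842)) = -199/96 + (-75028 - 2*sqrt(3842)) = -7202887/96 - 2*sqrt(3842)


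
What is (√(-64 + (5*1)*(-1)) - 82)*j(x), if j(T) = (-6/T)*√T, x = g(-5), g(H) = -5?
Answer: 6*I*√5*(-82 + I*√69)/5 ≈ -22.289 - 220.03*I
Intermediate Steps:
x = -5
j(T) = -6/√T
(√(-64 + (5*1)*(-1)) - 82)*j(x) = (√(-64 + (5*1)*(-1)) - 82)*(-(-6)*I*√5/5) = (√(-64 + 5*(-1)) - 82)*(-(-6)*I*√5/5) = (√(-64 - 5) - 82)*(6*I*√5/5) = (√(-69) - 82)*(6*I*√5/5) = (I*√69 - 82)*(6*I*√5/5) = (-82 + I*√69)*(6*I*√5/5) = 6*I*√5*(-82 + I*√69)/5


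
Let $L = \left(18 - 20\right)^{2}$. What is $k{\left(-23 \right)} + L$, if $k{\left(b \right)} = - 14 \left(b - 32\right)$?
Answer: $774$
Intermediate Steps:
$k{\left(b \right)} = 448 - 14 b$ ($k{\left(b \right)} = - 14 \left(-32 + b\right) = 448 - 14 b$)
$L = 4$ ($L = \left(-2\right)^{2} = 4$)
$k{\left(-23 \right)} + L = \left(448 - -322\right) + 4 = \left(448 + 322\right) + 4 = 770 + 4 = 774$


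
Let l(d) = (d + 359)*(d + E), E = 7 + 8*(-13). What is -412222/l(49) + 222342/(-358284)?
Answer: 5972425055/292359744 ≈ 20.428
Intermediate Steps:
E = -97 (E = 7 - 104 = -97)
l(d) = (-97 + d)*(359 + d) (l(d) = (d + 359)*(d - 97) = (359 + d)*(-97 + d) = (-97 + d)*(359 + d))
-412222/l(49) + 222342/(-358284) = -412222/(-34823 + 49² + 262*49) + 222342/(-358284) = -412222/(-34823 + 2401 + 12838) + 222342*(-1/358284) = -412222/(-19584) - 37057/59714 = -412222*(-1/19584) - 37057/59714 = 206111/9792 - 37057/59714 = 5972425055/292359744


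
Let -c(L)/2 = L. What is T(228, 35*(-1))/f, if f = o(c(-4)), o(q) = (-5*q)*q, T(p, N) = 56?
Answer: -7/40 ≈ -0.17500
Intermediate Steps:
c(L) = -2*L
o(q) = -5*q**2
f = -320 (f = -5*(-2*(-4))**2 = -5*8**2 = -5*64 = -320)
T(228, 35*(-1))/f = 56/(-320) = 56*(-1/320) = -7/40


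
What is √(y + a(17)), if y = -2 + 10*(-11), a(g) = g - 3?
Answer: 7*I*√2 ≈ 9.8995*I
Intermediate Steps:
a(g) = -3 + g
y = -112 (y = -2 - 110 = -112)
√(y + a(17)) = √(-112 + (-3 + 17)) = √(-112 + 14) = √(-98) = 7*I*√2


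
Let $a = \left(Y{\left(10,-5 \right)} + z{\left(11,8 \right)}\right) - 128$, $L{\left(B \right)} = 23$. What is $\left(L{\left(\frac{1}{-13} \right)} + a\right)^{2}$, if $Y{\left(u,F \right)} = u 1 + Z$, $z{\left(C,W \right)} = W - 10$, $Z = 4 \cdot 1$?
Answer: $8649$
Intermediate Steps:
$Z = 4$
$z{\left(C,W \right)} = -10 + W$
$Y{\left(u,F \right)} = 4 + u$ ($Y{\left(u,F \right)} = u 1 + 4 = u + 4 = 4 + u$)
$a = -116$ ($a = \left(\left(4 + 10\right) + \left(-10 + 8\right)\right) - 128 = \left(14 - 2\right) - 128 = 12 - 128 = -116$)
$\left(L{\left(\frac{1}{-13} \right)} + a\right)^{2} = \left(23 - 116\right)^{2} = \left(-93\right)^{2} = 8649$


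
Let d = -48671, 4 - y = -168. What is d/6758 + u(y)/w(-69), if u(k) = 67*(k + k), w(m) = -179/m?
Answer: 10738616387/1209682 ≈ 8877.2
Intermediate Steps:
y = 172 (y = 4 - 1*(-168) = 4 + 168 = 172)
u(k) = 134*k (u(k) = 67*(2*k) = 134*k)
d/6758 + u(y)/w(-69) = -48671/6758 + (134*172)/((-179/(-69))) = -48671*1/6758 + 23048/((-179*(-1/69))) = -48671/6758 + 23048/(179/69) = -48671/6758 + 23048*(69/179) = -48671/6758 + 1590312/179 = 10738616387/1209682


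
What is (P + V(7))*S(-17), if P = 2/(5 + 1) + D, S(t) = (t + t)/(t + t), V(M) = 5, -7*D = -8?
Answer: 136/21 ≈ 6.4762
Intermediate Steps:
D = 8/7 (D = -⅐*(-8) = 8/7 ≈ 1.1429)
S(t) = 1 (S(t) = (2*t)/((2*t)) = (2*t)*(1/(2*t)) = 1)
P = 31/21 (P = 2/(5 + 1) + 8/7 = 2/6 + 8/7 = 2*(⅙) + 8/7 = ⅓ + 8/7 = 31/21 ≈ 1.4762)
(P + V(7))*S(-17) = (31/21 + 5)*1 = (136/21)*1 = 136/21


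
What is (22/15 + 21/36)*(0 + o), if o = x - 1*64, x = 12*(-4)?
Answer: -1148/5 ≈ -229.60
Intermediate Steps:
x = -48
o = -112 (o = -48 - 1*64 = -48 - 64 = -112)
(22/15 + 21/36)*(0 + o) = (22/15 + 21/36)*(0 - 112) = (22*(1/15) + 21*(1/36))*(-112) = (22/15 + 7/12)*(-112) = (41/20)*(-112) = -1148/5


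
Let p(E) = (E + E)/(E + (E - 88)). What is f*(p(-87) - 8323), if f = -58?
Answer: 63233108/131 ≈ 4.8270e+5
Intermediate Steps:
p(E) = 2*E/(-88 + 2*E) (p(E) = (2*E)/(E + (-88 + E)) = (2*E)/(-88 + 2*E) = 2*E/(-88 + 2*E))
f*(p(-87) - 8323) = -58*(-87/(-44 - 87) - 8323) = -58*(-87/(-131) - 8323) = -58*(-87*(-1/131) - 8323) = -58*(87/131 - 8323) = -58*(-1090226/131) = 63233108/131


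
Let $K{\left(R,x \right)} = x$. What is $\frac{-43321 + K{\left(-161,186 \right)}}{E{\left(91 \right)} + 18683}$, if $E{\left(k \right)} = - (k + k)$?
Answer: $- \frac{43135}{18501} \approx -2.3315$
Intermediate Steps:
$E{\left(k \right)} = - 2 k$
$\frac{-43321 + K{\left(-161,186 \right)}}{E{\left(91 \right)} + 18683} = \frac{-43321 + 186}{\left(-2\right) 91 + 18683} = - \frac{43135}{-182 + 18683} = - \frac{43135}{18501}$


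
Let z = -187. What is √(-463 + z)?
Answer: 5*I*√26 ≈ 25.495*I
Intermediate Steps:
√(-463 + z) = √(-463 - 187) = √(-650) = 5*I*√26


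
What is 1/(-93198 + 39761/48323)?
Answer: -48323/4503567193 ≈ -1.0730e-5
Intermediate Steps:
1/(-93198 + 39761/48323) = 1/(-4503567193/48323) = -48323/4503567193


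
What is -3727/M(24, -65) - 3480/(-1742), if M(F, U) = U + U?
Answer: 267109/8710 ≈ 30.667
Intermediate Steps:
M(F, U) = 2*U
-3727/M(24, -65) - 3480/(-1742) = -3727/(2*(-65)) - 3480/(-1742) = -3727/(-130) - 3480*(-1/1742) = -3727*(-1/130) + 1740/871 = 3727/130 + 1740/871 = 267109/8710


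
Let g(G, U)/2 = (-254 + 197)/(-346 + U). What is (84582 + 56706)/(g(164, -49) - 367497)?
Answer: -18602920/48387067 ≈ -0.38446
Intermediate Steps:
g(G, U) = -114/(-346 + U) (g(G, U) = 2*((-254 + 197)/(-346 + U)) = 2*(-57/(-346 + U)) = -114/(-346 + U))
(84582 + 56706)/(g(164, -49) - 367497) = (84582 + 56706)/(-114/(-346 - 49) - 367497) = 141288/(-114/(-395) - 367497) = 141288/(-114*(-1/395) - 367497) = 141288/(114/395 - 367497) = 141288/(-145161201/395) = 141288*(-395/145161201) = -18602920/48387067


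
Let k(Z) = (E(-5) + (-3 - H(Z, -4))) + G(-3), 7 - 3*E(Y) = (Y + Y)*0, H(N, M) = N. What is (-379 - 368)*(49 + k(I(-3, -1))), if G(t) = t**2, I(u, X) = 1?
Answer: -42081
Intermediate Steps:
E(Y) = 7/3 (E(Y) = 7/3 - (Y + Y)*0/3 = 7/3 - 2*Y*0/3 = 7/3 - 1/3*0 = 7/3 + 0 = 7/3)
k(Z) = 25/3 - Z (k(Z) = (7/3 + (-3 - Z)) + (-3)**2 = (-2/3 - Z) + 9 = 25/3 - Z)
(-379 - 368)*(49 + k(I(-3, -1))) = (-379 - 368)*(49 + (25/3 - 1*1)) = -747*(49 + (25/3 - 1)) = -747*(49 + 22/3) = -747*169/3 = -42081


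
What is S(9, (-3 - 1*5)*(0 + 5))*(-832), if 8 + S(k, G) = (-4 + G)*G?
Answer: -1457664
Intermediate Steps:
S(k, G) = -8 + G*(-4 + G) (S(k, G) = -8 + (-4 + G)*G = -8 + G*(-4 + G))
S(9, (-3 - 1*5)*(0 + 5))*(-832) = (-8 + ((-3 - 1*5)*(0 + 5))² - 4*(-3 - 1*5)*(0 + 5))*(-832) = (-8 + ((-3 - 5)*5)² - 4*(-3 - 5)*5)*(-832) = (-8 + (-8*5)² - (-32)*5)*(-832) = (-8 + (-40)² - 4*(-40))*(-832) = (-8 + 1600 + 160)*(-832) = 1752*(-832) = -1457664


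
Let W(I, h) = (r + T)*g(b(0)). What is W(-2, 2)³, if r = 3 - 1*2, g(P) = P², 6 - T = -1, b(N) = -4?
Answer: 2097152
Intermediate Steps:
T = 7 (T = 6 - 1*(-1) = 6 + 1 = 7)
r = 1 (r = 3 - 2 = 1)
W(I, h) = 128 (W(I, h) = (1 + 7)*(-4)² = 8*16 = 128)
W(-2, 2)³ = 128³ = 2097152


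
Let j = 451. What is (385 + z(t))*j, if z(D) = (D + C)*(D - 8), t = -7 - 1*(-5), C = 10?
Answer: 137555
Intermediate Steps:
t = -2 (t = -7 + 5 = -2)
z(D) = (-8 + D)*(10 + D) (z(D) = (D + 10)*(D - 8) = (10 + D)*(-8 + D) = (-8 + D)*(10 + D))
(385 + z(t))*j = (385 + (-80 + (-2)² + 2*(-2)))*451 = (385 + (-80 + 4 - 4))*451 = (385 - 80)*451 = 305*451 = 137555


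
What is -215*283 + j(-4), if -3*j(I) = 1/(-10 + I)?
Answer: -2555489/42 ≈ -60845.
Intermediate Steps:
j(I) = -1/(3*(-10 + I))
-215*283 + j(-4) = -215*283 - 1/(-30 + 3*(-4)) = -60845 - 1/(-30 - 12) = -60845 - 1/(-42) = -60845 - 1*(-1/42) = -60845 + 1/42 = -2555489/42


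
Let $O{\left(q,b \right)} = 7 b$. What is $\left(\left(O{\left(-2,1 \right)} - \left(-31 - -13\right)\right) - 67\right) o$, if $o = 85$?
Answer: $-3570$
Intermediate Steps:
$\left(\left(O{\left(-2,1 \right)} - \left(-31 - -13\right)\right) - 67\right) o = \left(\left(7 \cdot 1 - \left(-31 - -13\right)\right) - 67\right) 85 = \left(\left(7 - \left(-31 + 13\right)\right) - 67\right) 85 = \left(\left(7 - -18\right) - 67\right) 85 = \left(\left(7 + 18\right) - 67\right) 85 = \left(25 - 67\right) 85 = \left(-42\right) 85 = -3570$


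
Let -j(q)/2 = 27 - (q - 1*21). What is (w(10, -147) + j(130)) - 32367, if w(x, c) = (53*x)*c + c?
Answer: -110260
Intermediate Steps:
w(x, c) = c + 53*c*x (w(x, c) = 53*c*x + c = c + 53*c*x)
j(q) = -96 + 2*q (j(q) = -2*(27 - (q - 1*21)) = -2*(27 - (q - 21)) = -2*(27 - (-21 + q)) = -2*(27 + (21 - q)) = -2*(48 - q) = -96 + 2*q)
(w(10, -147) + j(130)) - 32367 = (-147*(1 + 53*10) + (-96 + 2*130)) - 32367 = (-147*(1 + 530) + (-96 + 260)) - 32367 = (-147*531 + 164) - 32367 = (-78057 + 164) - 32367 = -77893 - 32367 = -110260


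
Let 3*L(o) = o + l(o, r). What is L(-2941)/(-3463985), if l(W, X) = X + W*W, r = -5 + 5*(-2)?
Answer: -576435/692797 ≈ -0.83204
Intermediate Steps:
r = -15 (r = -5 - 10 = -15)
l(W, X) = X + W**2
L(o) = -5 + o/3 + o**2/3 (L(o) = (o + (-15 + o**2))/3 = (-15 + o + o**2)/3 = -5 + o/3 + o**2/3)
L(-2941)/(-3463985) = (-5 + (1/3)*(-2941) + (1/3)*(-2941)**2)/(-3463985) = (-5 - 2941/3 + (1/3)*8649481)*(-1/3463985) = (-5 - 2941/3 + 8649481/3)*(-1/3463985) = 2882175*(-1/3463985) = -576435/692797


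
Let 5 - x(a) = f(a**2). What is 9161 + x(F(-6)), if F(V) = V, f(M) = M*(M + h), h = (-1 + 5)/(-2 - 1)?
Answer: 7918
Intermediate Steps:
h = -4/3 (h = 4/(-3) = 4*(-1/3) = -4/3 ≈ -1.3333)
f(M) = M*(-4/3 + M) (f(M) = M*(M - 4/3) = M*(-4/3 + M))
x(a) = 5 - a**2*(-4 + 3*a**2)/3
9161 + x(F(-6)) = 9161 + (5 - 1*(-6)**4 + (4/3)*(-6)**2) = 9161 + (5 - 1*1296 + (4/3)*36) = 9161 + (5 - 1296 + 48) = 9161 - 1243 = 7918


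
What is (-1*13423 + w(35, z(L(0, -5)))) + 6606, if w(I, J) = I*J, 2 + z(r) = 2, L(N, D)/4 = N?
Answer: -6817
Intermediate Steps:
L(N, D) = 4*N
z(r) = 0 (z(r) = -2 + 2 = 0)
(-1*13423 + w(35, z(L(0, -5)))) + 6606 = (-1*13423 + 35*0) + 6606 = (-13423 + 0) + 6606 = -13423 + 6606 = -6817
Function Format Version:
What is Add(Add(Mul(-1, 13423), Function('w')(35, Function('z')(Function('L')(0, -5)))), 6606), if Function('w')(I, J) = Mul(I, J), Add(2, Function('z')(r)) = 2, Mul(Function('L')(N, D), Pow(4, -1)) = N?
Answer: -6817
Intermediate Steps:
Function('L')(N, D) = Mul(4, N)
Function('z')(r) = 0 (Function('z')(r) = Add(-2, 2) = 0)
Add(Add(Mul(-1, 13423), Function('w')(35, Function('z')(Function('L')(0, -5)))), 6606) = Add(Add(Mul(-1, 13423), Mul(35, 0)), 6606) = Add(Add(-13423, 0), 6606) = Add(-13423, 6606) = -6817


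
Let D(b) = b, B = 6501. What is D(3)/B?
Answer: 1/2167 ≈ 0.00046147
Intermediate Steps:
D(3)/B = 3/6501 = 3*(1/6501) = 1/2167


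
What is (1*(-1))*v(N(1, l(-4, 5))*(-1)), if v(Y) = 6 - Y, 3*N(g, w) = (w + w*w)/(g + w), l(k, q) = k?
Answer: -14/3 ≈ -4.6667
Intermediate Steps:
N(g, w) = (w + w**2)/(3*(g + w)) (N(g, w) = ((w + w*w)/(g + w))/3 = ((w + w**2)/(g + w))/3 = (w + w**2)/(3*(g + w)))
(1*(-1))*v(N(1, l(-4, 5))*(-1)) = (1*(-1))*(6 - (1/3)*(-4)*(1 - 4)/(1 - 4)*(-1)) = -(6 - (1/3)*(-4)*(-3)/(-3)*(-1)) = -(6 - (1/3)*(-4)*(-1/3)*(-3)*(-1)) = -(6 - (-4)*(-1)/3) = -(6 - 1*4/3) = -(6 - 4/3) = -1*14/3 = -14/3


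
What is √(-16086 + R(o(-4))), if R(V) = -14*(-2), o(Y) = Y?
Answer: I*√16058 ≈ 126.72*I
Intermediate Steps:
R(V) = 28
√(-16086 + R(o(-4))) = √(-16086 + 28) = √(-16058) = I*√16058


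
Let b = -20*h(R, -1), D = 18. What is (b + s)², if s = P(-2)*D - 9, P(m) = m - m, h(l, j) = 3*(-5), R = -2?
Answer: 84681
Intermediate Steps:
h(l, j) = -15
P(m) = 0
b = 300 (b = -20*(-15) = 300)
s = -9 (s = 0*18 - 9 = 0 - 9 = -9)
(b + s)² = (300 - 9)² = 291² = 84681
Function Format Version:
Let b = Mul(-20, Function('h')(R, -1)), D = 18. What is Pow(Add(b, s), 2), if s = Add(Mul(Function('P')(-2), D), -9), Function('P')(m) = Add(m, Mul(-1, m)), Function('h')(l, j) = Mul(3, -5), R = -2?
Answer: 84681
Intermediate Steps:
Function('h')(l, j) = -15
Function('P')(m) = 0
b = 300 (b = Mul(-20, -15) = 300)
s = -9 (s = Add(Mul(0, 18), -9) = Add(0, -9) = -9)
Pow(Add(b, s), 2) = Pow(Add(300, -9), 2) = Pow(291, 2) = 84681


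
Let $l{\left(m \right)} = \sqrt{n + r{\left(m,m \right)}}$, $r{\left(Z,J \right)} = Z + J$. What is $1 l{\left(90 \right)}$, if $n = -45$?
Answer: $3 \sqrt{15} \approx 11.619$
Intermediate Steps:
$r{\left(Z,J \right)} = J + Z$
$l{\left(m \right)} = \sqrt{-45 + 2 m}$ ($l{\left(m \right)} = \sqrt{-45 + \left(m + m\right)} = \sqrt{-45 + 2 m}$)
$1 l{\left(90 \right)} = 1 \sqrt{-45 + 2 \cdot 90} = 1 \sqrt{-45 + 180} = 1 \sqrt{135} = 1 \cdot 3 \sqrt{15} = 3 \sqrt{15}$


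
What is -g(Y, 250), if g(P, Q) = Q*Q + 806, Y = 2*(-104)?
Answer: -63306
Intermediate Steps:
Y = -208
g(P, Q) = 806 + Q² (g(P, Q) = Q² + 806 = 806 + Q²)
-g(Y, 250) = -(806 + 250²) = -(806 + 62500) = -1*63306 = -63306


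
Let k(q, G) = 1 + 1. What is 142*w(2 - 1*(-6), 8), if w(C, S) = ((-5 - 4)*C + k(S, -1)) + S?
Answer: -8804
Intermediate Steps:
k(q, G) = 2
w(C, S) = 2 + S - 9*C (w(C, S) = ((-5 - 4)*C + 2) + S = (-9*C + 2) + S = (2 - 9*C) + S = 2 + S - 9*C)
142*w(2 - 1*(-6), 8) = 142*(2 + 8 - 9*(2 - 1*(-6))) = 142*(2 + 8 - 9*(2 + 6)) = 142*(2 + 8 - 9*8) = 142*(2 + 8 - 72) = 142*(-62) = -8804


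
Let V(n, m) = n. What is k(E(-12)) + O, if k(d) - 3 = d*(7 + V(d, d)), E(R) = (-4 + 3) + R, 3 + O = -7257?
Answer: -7179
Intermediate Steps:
O = -7260 (O = -3 - 7257 = -7260)
E(R) = -1 + R
k(d) = 3 + d*(7 + d)
k(E(-12)) + O = (3 + (-1 - 12)² + 7*(-1 - 12)) - 7260 = (3 + (-13)² + 7*(-13)) - 7260 = (3 + 169 - 91) - 7260 = 81 - 7260 = -7179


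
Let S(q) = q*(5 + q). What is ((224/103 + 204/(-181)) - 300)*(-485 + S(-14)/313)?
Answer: 845362884872/5835259 ≈ 1.4487e+5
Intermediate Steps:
((224/103 + 204/(-181)) - 300)*(-485 + S(-14)/313) = ((224/103 + 204/(-181)) - 300)*(-485 - 14*(5 - 14)/313) = ((224*(1/103) + 204*(-1/181)) - 300)*(-485 - 14*(-9)*(1/313)) = ((224/103 - 204/181) - 300)*(-485 + 126*(1/313)) = (19532/18643 - 300)*(-485 + 126/313) = -5573368/18643*(-151679/313) = 845362884872/5835259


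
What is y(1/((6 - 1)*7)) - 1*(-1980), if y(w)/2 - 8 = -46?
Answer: 1904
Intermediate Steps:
y(w) = -76 (y(w) = 16 + 2*(-46) = 16 - 92 = -76)
y(1/((6 - 1)*7)) - 1*(-1980) = -76 - 1*(-1980) = -76 + 1980 = 1904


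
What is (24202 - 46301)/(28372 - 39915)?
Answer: 3157/1649 ≈ 1.9145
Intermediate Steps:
(24202 - 46301)/(28372 - 39915) = -22099/(-11543) = -22099*(-1/11543) = 3157/1649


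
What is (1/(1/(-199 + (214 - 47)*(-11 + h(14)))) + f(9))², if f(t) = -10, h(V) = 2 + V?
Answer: 391876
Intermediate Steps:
(1/(1/(-199 + (214 - 47)*(-11 + h(14)))) + f(9))² = (1/(1/(-199 + (214 - 47)*(-11 + (2 + 14)))) - 10)² = (1/(1/(-199 + 167*(-11 + 16))) - 10)² = (1/(1/(-199 + 167*5)) - 10)² = (1/(1/(-199 + 835)) - 10)² = (1/(1/636) - 10)² = (636 - 10)² = 626² = 391876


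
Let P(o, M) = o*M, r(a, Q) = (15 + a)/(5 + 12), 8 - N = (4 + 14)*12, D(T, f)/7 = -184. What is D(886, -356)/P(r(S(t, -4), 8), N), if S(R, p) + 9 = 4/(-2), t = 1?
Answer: 2737/104 ≈ 26.317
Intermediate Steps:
S(R, p) = -11 (S(R, p) = -9 + 4/(-2) = -9 + 4*(-½) = -9 - 2 = -11)
D(T, f) = -1288 (D(T, f) = 7*(-184) = -1288)
N = -208 (N = 8 - (4 + 14)*12 = 8 - 18*12 = 8 - 1*216 = 8 - 216 = -208)
r(a, Q) = 15/17 + a/17 (r(a, Q) = (15 + a)/17 = (15 + a)*(1/17) = 15/17 + a/17)
P(o, M) = M*o
D(886, -356)/P(r(S(t, -4), 8), N) = -1288*(-1/(208*(15/17 + (1/17)*(-11)))) = -1288*(-1/(208*(15/17 - 11/17))) = -1288/((-208*4/17)) = -1288/(-832/17) = -1288*(-17/832) = 2737/104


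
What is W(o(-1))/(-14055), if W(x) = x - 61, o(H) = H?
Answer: 62/14055 ≈ 0.0044112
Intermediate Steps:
W(x) = -61 + x
W(o(-1))/(-14055) = (-61 - 1)/(-14055) = -62*(-1/14055) = 62/14055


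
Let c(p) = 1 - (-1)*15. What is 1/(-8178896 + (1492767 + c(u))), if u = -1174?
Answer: -1/6686113 ≈ -1.4956e-7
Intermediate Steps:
c(p) = 16 (c(p) = 1 - 1*(-15) = 1 + 15 = 16)
1/(-8178896 + (1492767 + c(u))) = 1/(-8178896 + (1492767 + 16)) = 1/(-8178896 + 1492783) = 1/(-6686113) = -1/6686113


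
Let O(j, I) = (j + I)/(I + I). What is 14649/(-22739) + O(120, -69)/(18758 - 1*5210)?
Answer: -9129760555/14171126712 ≈ -0.64425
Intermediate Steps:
O(j, I) = (I + j)/(2*I) (O(j, I) = (I + j)/((2*I)) = (I + j)*(1/(2*I)) = (I + j)/(2*I))
14649/(-22739) + O(120, -69)/(18758 - 1*5210) = 14649/(-22739) + ((1/2)*(-69 + 120)/(-69))/(18758 - 1*5210) = 14649*(-1/22739) + ((1/2)*(-1/69)*51)/(18758 - 5210) = -14649/22739 - 17/46/13548 = -14649/22739 - 17/46*1/13548 = -14649/22739 - 17/623208 = -9129760555/14171126712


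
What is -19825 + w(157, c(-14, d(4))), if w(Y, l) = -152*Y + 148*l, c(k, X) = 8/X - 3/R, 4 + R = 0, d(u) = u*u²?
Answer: -87119/2 ≈ -43560.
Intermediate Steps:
d(u) = u³
R = -4 (R = -4 + 0 = -4)
c(k, X) = ¾ + 8/X (c(k, X) = 8/X - 3/(-4) = 8/X - 3*(-¼) = 8/X + ¾ = ¾ + 8/X)
-19825 + w(157, c(-14, d(4))) = -19825 + (-152*157 + 148*(¾ + 8/(4³))) = -19825 + (-23864 + 148*(¾ + 8/64)) = -19825 + (-23864 + 148*(¾ + 8*(1/64))) = -19825 + (-23864 + 148*(¾ + ⅛)) = -19825 + (-23864 + 148*(7/8)) = -19825 + (-23864 + 259/2) = -19825 - 47469/2 = -87119/2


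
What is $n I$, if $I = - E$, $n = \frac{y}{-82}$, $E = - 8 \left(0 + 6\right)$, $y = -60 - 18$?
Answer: $\frac{1872}{41} \approx 45.659$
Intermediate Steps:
$y = -78$ ($y = -60 - 18 = -78$)
$E = -48$ ($E = \left(-8\right) 6 = -48$)
$n = \frac{39}{41}$ ($n = - \frac{78}{-82} = \left(-78\right) \left(- \frac{1}{82}\right) = \frac{39}{41} \approx 0.95122$)
$I = 48$ ($I = \left(-1\right) \left(-48\right) = 48$)
$n I = \frac{39}{41} \cdot 48 = \frac{1872}{41}$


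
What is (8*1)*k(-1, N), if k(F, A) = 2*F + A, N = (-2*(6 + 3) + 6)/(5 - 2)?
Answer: -48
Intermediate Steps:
N = -4 (N = (-2*9 + 6)/3 = (-18 + 6)*(⅓) = -12*⅓ = -4)
k(F, A) = A + 2*F
(8*1)*k(-1, N) = (8*1)*(-4 + 2*(-1)) = 8*(-4 - 2) = 8*(-6) = -48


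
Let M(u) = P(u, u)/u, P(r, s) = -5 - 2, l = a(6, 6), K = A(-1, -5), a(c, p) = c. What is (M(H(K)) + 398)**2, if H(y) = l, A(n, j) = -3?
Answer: 5669161/36 ≈ 1.5748e+5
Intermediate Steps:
K = -3
l = 6
H(y) = 6
P(r, s) = -7
M(u) = -7/u
(M(H(K)) + 398)**2 = (-7/6 + 398)**2 = (2381/6)**2 = 5669161/36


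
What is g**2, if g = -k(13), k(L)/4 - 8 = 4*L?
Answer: 57600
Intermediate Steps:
k(L) = 32 + 16*L (k(L) = 32 + 4*(4*L) = 32 + 16*L)
g = -240 (g = -(32 + 16*13) = -(32 + 208) = -1*240 = -240)
g**2 = (-240)**2 = 57600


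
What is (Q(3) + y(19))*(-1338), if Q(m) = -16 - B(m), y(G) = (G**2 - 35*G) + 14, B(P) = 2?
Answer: 412104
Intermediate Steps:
y(G) = 14 + G**2 - 35*G
Q(m) = -18 (Q(m) = -16 - 1*2 = -16 - 2 = -18)
(Q(3) + y(19))*(-1338) = (-18 + (14 + 19**2 - 35*19))*(-1338) = (-18 + (14 + 361 - 665))*(-1338) = (-18 - 290)*(-1338) = -308*(-1338) = 412104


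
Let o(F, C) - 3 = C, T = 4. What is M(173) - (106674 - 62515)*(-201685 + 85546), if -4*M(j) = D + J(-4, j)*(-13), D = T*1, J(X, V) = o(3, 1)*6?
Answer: 5128582178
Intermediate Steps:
o(F, C) = 3 + C
J(X, V) = 24 (J(X, V) = (3 + 1)*6 = 4*6 = 24)
D = 4 (D = 4*1 = 4)
M(j) = 77 (M(j) = -(4 + 24*(-13))/4 = -(4 - 312)/4 = -1/4*(-308) = 77)
M(173) - (106674 - 62515)*(-201685 + 85546) = 77 - (106674 - 62515)*(-201685 + 85546) = 77 - 44159*(-116139) = 77 - 1*(-5128582101) = 77 + 5128582101 = 5128582178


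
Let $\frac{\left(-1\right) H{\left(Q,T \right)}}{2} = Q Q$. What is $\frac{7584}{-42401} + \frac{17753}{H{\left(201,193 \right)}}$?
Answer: $- \frac{1365547321}{3426085602} \approx -0.39857$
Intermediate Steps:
$H{\left(Q,T \right)} = - 2 Q^{2}$ ($H{\left(Q,T \right)} = - 2 Q Q = - 2 Q^{2}$)
$\frac{7584}{-42401} + \frac{17753}{H{\left(201,193 \right)}} = \frac{7584}{-42401} + \frac{17753}{\left(-2\right) 201^{2}} = 7584 \left(- \frac{1}{42401}\right) + \frac{17753}{\left(-2\right) 40401} = - \frac{7584}{42401} + \frac{17753}{-80802} = - \frac{7584}{42401} + 17753 \left(- \frac{1}{80802}\right) = - \frac{7584}{42401} - \frac{17753}{80802} = - \frac{1365547321}{3426085602}$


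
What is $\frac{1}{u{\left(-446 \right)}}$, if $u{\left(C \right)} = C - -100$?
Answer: $- \frac{1}{346} \approx -0.0028902$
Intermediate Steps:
$u{\left(C \right)} = 100 + C$ ($u{\left(C \right)} = C + 100 = 100 + C$)
$\frac{1}{u{\left(-446 \right)}} = \frac{1}{100 - 446} = \frac{1}{-346} = - \frac{1}{346}$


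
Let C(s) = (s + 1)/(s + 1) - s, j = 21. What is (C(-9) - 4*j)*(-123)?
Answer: 9102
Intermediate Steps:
C(s) = 1 - s (C(s) = (1 + s)/(1 + s) - s = 1 - s)
(C(-9) - 4*j)*(-123) = ((1 - 1*(-9)) - 4*21)*(-123) = ((1 + 9) - 84)*(-123) = (10 - 84)*(-123) = -74*(-123) = 9102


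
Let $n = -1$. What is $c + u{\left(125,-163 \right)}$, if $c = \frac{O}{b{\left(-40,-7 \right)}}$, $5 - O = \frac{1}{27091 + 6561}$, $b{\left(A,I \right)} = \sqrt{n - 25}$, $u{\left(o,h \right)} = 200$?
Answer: $200 - \frac{12943 i \sqrt{26}}{67304} \approx 200.0 - 0.98057 i$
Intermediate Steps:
$b{\left(A,I \right)} = i \sqrt{26}$ ($b{\left(A,I \right)} = \sqrt{-1 - 25} = \sqrt{-26} = i \sqrt{26}$)
$O = \frac{168259}{33652}$ ($O = 5 - \frac{1}{27091 + 6561} = 5 - \frac{1}{33652} = \frac{168259}{33652} \approx 5.0$)
$c = - \frac{12943 i \sqrt{26}}{67304}$ ($c = \frac{168259}{33652 i \sqrt{26}} = \frac{168259 \left(- \frac{i \sqrt{26}}{26}\right)}{33652} = - \frac{12943 i \sqrt{26}}{67304} \approx - 0.98057 i$)
$c + u{\left(125,-163 \right)} = - \frac{12943 i \sqrt{26}}{67304} + 200 = 200 - \frac{12943 i \sqrt{26}}{67304}$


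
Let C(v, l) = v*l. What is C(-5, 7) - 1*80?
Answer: -115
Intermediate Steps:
C(v, l) = l*v
C(-5, 7) - 1*80 = 7*(-5) - 1*80 = -35 - 80 = -115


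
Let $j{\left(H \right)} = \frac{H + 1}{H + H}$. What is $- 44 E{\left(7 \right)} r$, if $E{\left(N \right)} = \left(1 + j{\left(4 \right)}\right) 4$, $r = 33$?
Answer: $-9438$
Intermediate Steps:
$j{\left(H \right)} = \frac{1 + H}{2 H}$
$E{\left(N \right)} = \frac{13}{2}$ ($E{\left(N \right)} = \left(1 + \frac{1 + 4}{2 \cdot 4}\right) 4 = \left(1 + \frac{1}{2} \cdot \frac{1}{4} \cdot 5\right) 4 = \left(1 + \frac{5}{8}\right) 4 = \frac{13}{8} \cdot 4 = \frac{13}{2}$)
$- 44 E{\left(7 \right)} r = \left(-44\right) \frac{13}{2} \cdot 33 = \left(-286\right) 33 = -9438$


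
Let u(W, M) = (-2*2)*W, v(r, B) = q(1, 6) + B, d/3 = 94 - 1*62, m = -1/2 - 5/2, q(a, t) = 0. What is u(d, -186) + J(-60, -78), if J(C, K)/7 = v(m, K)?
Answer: -930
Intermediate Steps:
m = -3 (m = -1*1/2 - 5*1/2 = -1/2 - 5/2 = -3)
d = 96 (d = 3*(94 - 1*62) = 3*(94 - 62) = 3*32 = 96)
v(r, B) = B (v(r, B) = 0 + B = B)
u(W, M) = -4*W
J(C, K) = 7*K
u(d, -186) + J(-60, -78) = -4*96 + 7*(-78) = -384 - 546 = -930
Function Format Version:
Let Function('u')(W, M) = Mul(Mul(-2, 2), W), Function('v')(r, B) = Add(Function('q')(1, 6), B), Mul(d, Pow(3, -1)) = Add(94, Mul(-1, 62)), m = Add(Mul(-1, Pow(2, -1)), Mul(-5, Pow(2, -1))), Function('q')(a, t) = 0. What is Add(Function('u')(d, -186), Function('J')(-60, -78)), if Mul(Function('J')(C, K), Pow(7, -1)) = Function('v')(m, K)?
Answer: -930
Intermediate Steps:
m = -3 (m = Add(Mul(-1, Rational(1, 2)), Mul(-5, Rational(1, 2))) = Add(Rational(-1, 2), Rational(-5, 2)) = -3)
d = 96 (d = Mul(3, Add(94, Mul(-1, 62))) = Mul(3, Add(94, -62)) = Mul(3, 32) = 96)
Function('v')(r, B) = B (Function('v')(r, B) = Add(0, B) = B)
Function('u')(W, M) = Mul(-4, W)
Function('J')(C, K) = Mul(7, K)
Add(Function('u')(d, -186), Function('J')(-60, -78)) = Add(Mul(-4, 96), Mul(7, -78)) = Add(-384, -546) = -930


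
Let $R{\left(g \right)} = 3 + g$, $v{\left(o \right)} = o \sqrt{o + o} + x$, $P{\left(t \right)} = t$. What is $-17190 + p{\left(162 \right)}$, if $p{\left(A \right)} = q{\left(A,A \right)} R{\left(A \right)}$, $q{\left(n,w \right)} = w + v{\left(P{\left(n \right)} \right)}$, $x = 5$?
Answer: $491505$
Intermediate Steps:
$v{\left(o \right)} = 5 + \sqrt{2} o^{\frac{3}{2}}$ ($v{\left(o \right)} = o \sqrt{o + o} + 5 = o \sqrt{2 o} + 5 = o \sqrt{2} \sqrt{o} + 5 = \sqrt{2} o^{\frac{3}{2}} + 5 = 5 + \sqrt{2} o^{\frac{3}{2}}$)
$q{\left(n,w \right)} = 5 + w + \sqrt{2} n^{\frac{3}{2}}$ ($q{\left(n,w \right)} = w + \left(5 + \sqrt{2} n^{\frac{3}{2}}\right) = 5 + w + \sqrt{2} n^{\frac{3}{2}}$)
$p{\left(A \right)} = \left(3 + A\right) \left(5 + A + \sqrt{2} A^{\frac{3}{2}}\right)$ ($p{\left(A \right)} = \left(5 + A + \sqrt{2} A^{\frac{3}{2}}\right) \left(3 + A\right) = \left(3 + A\right) \left(5 + A + \sqrt{2} A^{\frac{3}{2}}\right)$)
$-17190 + p{\left(162 \right)} = -17190 + \left(3 + 162\right) \left(5 + 162 + \sqrt{2} \cdot 162^{\frac{3}{2}}\right) = -17190 + 165 \left(5 + 162 + \sqrt{2} \cdot 1458 \sqrt{2}\right) = -17190 + 165 \left(5 + 162 + 2916\right) = -17190 + 165 \cdot 3083 = -17190 + 508695 = 491505$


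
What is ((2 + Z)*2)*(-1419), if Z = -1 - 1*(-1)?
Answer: -5676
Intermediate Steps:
Z = 0 (Z = -1 + 1 = 0)
((2 + Z)*2)*(-1419) = ((2 + 0)*2)*(-1419) = (2*2)*(-1419) = 4*(-1419) = -5676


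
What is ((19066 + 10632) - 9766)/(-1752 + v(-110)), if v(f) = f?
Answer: -9966/931 ≈ -10.705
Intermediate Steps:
((19066 + 10632) - 9766)/(-1752 + v(-110)) = ((19066 + 10632) - 9766)/(-1752 - 110) = (29698 - 9766)/(-1862) = 19932*(-1/1862) = -9966/931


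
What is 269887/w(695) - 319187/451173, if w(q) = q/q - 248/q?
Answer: 28209012633952/67224777 ≈ 4.1962e+5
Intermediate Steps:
w(q) = 1 - 248/q
269887/w(695) - 319187/451173 = 269887/(((-248 + 695)/695)) - 319187/451173 = 269887/(((1/695)*447)) - 319187*1/451173 = 269887/(447/695) - 319187/451173 = 269887*(695/447) - 319187/451173 = 187571465/447 - 319187/451173 = 28209012633952/67224777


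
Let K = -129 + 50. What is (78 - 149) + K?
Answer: -150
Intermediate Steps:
K = -79
(78 - 149) + K = (78 - 149) - 79 = -71 - 79 = -150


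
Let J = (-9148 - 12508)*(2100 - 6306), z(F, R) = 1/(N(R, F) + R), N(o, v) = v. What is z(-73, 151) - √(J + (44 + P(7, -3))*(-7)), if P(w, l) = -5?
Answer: 1/78 - √91084863 ≈ -9543.8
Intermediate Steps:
z(F, R) = 1/(F + R)
J = 91085136 (J = -21656*(-4206) = 91085136)
z(-73, 151) - √(J + (44 + P(7, -3))*(-7)) = 1/(-73 + 151) - √(91085136 + (44 - 5)*(-7)) = 1/78 - √(91085136 + 39*(-7)) = 1/78 - √(91085136 - 273) = 1/78 - √91084863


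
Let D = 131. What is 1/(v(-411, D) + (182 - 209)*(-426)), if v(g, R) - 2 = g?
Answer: 1/11093 ≈ 9.0147e-5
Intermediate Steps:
v(g, R) = 2 + g
1/(v(-411, D) + (182 - 209)*(-426)) = 1/((2 - 411) + (182 - 209)*(-426)) = 1/(-409 - 27*(-426)) = 1/(-409 + 11502) = 1/11093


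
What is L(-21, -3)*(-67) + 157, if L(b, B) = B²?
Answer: -446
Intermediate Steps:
L(-21, -3)*(-67) + 157 = (-3)²*(-67) + 157 = 9*(-67) + 157 = -603 + 157 = -446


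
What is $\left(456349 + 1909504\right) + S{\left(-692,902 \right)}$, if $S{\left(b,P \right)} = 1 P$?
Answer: $2366755$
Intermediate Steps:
$S{\left(b,P \right)} = P$
$\left(456349 + 1909504\right) + S{\left(-692,902 \right)} = \left(456349 + 1909504\right) + 902 = 2365853 + 902 = 2366755$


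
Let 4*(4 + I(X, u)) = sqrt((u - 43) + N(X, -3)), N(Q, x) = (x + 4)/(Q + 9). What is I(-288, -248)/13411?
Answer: -4/13411 + I*sqrt(2516890)/4988892 ≈ -0.00029826 + 0.000318*I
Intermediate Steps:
N(Q, x) = (4 + x)/(9 + Q)
I(X, u) = -4 + sqrt(-43 + u + 1/(9 + X))/4 (I(X, u) = -4 + sqrt((u - 43) + (4 - 3)/(9 + X))/4 = -4 + sqrt((-43 + u) + 1/(9 + X))/4 = -4 + sqrt(-43 + u + 1/(9 + X))/4)
I(-288, -248)/13411 = (-4 + sqrt((1 + (-43 - 248)*(9 - 288))/(9 - 288))/4)/13411 = (-4 + sqrt((1 - 291*(-279))/(-279))/4)*(1/13411) = (-4 + sqrt(-(1 + 81189)/279)/4)*(1/13411) = (-4 + sqrt(-1/279*81190)/4)*(1/13411) = (-4 + sqrt(-81190/279)/4)*(1/13411) = (-4 + (I*sqrt(2516890)/93)/4)*(1/13411) = (-4 + I*sqrt(2516890)/372)*(1/13411) = -4/13411 + I*sqrt(2516890)/4988892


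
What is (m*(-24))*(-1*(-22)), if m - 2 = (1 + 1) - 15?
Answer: 5808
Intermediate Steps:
m = -11 (m = 2 + ((1 + 1) - 15) = 2 + (2 - 15) = 2 - 13 = -11)
(m*(-24))*(-1*(-22)) = (-11*(-24))*(-1*(-22)) = 264*22 = 5808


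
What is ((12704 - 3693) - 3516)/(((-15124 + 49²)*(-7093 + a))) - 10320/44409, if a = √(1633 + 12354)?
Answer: -2200763079107335/9472801346556678 + 5495*√13987/639924430626 ≈ -0.23232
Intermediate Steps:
a = √13987 ≈ 118.27
((12704 - 3693) - 3516)/(((-15124 + 49²)*(-7093 + a))) - 10320/44409 = ((12704 - 3693) - 3516)/(((-15124 + 49²)*(-7093 + √13987))) - 10320/44409 = (9011 - 3516)/(((-15124 + 2401)*(-7093 + √13987))) - 10320*1/44409 = 5495/((-12723*(-7093 + √13987))) - 3440/14803 = 5495/(90244239 - 12723*√13987) - 3440/14803 = -3440/14803 + 5495/(90244239 - 12723*√13987)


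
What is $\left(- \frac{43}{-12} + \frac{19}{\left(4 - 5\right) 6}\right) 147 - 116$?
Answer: $- \frac{219}{4} \approx -54.75$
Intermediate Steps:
$\left(- \frac{43}{-12} + \frac{19}{\left(4 - 5\right) 6}\right) 147 - 116 = \left(\left(-43\right) \left(- \frac{1}{12}\right) + \frac{19}{\left(-1\right) 6}\right) 147 - 116 = \left(\frac{43}{12} + \frac{19}{-6}\right) 147 - 116 = \left(\frac{43}{12} + 19 \left(- \frac{1}{6}\right)\right) 147 - 116 = \left(\frac{43}{12} - \frac{19}{6}\right) 147 - 116 = \frac{5}{12} \cdot 147 - 116 = \frac{245}{4} - 116 = - \frac{219}{4}$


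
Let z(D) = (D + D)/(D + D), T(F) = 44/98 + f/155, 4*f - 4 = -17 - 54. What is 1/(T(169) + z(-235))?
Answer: 30380/40737 ≈ 0.74576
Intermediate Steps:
f = -67/4 (f = 1 + (-17 - 54)/4 = 1 + (1/4)*(-71) = 1 - 71/4 = -67/4 ≈ -16.750)
T(F) = 10357/30380 (T(F) = 44/98 - 67/4/155 = 44*(1/98) - 67/4*1/155 = 22/49 - 67/620 = 10357/30380)
z(D) = 1 (z(D) = (2*D)/((2*D)) = (2*D)*(1/(2*D)) = 1)
1/(T(169) + z(-235)) = 1/(10357/30380 + 1) = 1/(40737/30380) = 30380/40737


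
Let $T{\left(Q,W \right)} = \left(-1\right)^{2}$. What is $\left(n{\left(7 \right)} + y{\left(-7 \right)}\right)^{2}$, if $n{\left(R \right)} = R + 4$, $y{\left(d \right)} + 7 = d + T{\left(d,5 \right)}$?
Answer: $4$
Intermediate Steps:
$T{\left(Q,W \right)} = 1$
$y{\left(d \right)} = -6 + d$ ($y{\left(d \right)} = -7 + \left(d + 1\right) = -7 + \left(1 + d\right) = -6 + d$)
$n{\left(R \right)} = 4 + R$
$\left(n{\left(7 \right)} + y{\left(-7 \right)}\right)^{2} = \left(\left(4 + 7\right) - 13\right)^{2} = \left(11 - 13\right)^{2} = \left(-2\right)^{2} = 4$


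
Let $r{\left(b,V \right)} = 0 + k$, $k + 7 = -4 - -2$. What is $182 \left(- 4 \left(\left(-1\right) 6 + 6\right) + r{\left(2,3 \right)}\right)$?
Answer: $-1638$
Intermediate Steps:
$k = -9$ ($k = -7 - 2 = -9$)
$r{\left(b,V \right)} = -9$ ($r{\left(b,V \right)} = 0 - 9 = -9$)
$182 \left(- 4 \left(\left(-1\right) 6 + 6\right) + r{\left(2,3 \right)}\right) = 182 \left(- 4 \left(\left(-1\right) 6 + 6\right) - 9\right) = 182 \left(- 4 \left(-6 + 6\right) - 9\right) = 182 \left(\left(-4\right) 0 - 9\right) = 182 \left(0 - 9\right) = 182 \left(-9\right) = -1638$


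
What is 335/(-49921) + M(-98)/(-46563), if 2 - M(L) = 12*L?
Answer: -74405543/2324471523 ≈ -0.032010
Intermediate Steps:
M(L) = 2 - 12*L
335/(-49921) + M(-98)/(-46563) = 335/(-49921) + (2 - 12*(-98))/(-46563) = 335*(-1/49921) + (2 + 1176)*(-1/46563) = -335/49921 + 1178*(-1/46563) = -335/49921 - 1178/46563 = -74405543/2324471523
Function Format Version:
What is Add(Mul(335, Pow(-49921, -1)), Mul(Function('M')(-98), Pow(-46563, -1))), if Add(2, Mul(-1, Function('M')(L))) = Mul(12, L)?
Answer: Rational(-74405543, 2324471523) ≈ -0.032010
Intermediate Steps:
Function('M')(L) = Add(2, Mul(-12, L)) (Function('M')(L) = Add(2, Mul(-1, Mul(12, L))) = Add(2, Mul(-12, L)))
Add(Mul(335, Pow(-49921, -1)), Mul(Function('M')(-98), Pow(-46563, -1))) = Add(Mul(335, Pow(-49921, -1)), Mul(Add(2, Mul(-12, -98)), Pow(-46563, -1))) = Add(Mul(335, Rational(-1, 49921)), Mul(Add(2, 1176), Rational(-1, 46563))) = Add(Rational(-335, 49921), Mul(1178, Rational(-1, 46563))) = Add(Rational(-335, 49921), Rational(-1178, 46563)) = Rational(-74405543, 2324471523)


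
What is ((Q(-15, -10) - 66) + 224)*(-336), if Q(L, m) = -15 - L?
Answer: -53088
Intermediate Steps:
((Q(-15, -10) - 66) + 224)*(-336) = (((-15 - 1*(-15)) - 66) + 224)*(-336) = (((-15 + 15) - 66) + 224)*(-336) = ((0 - 66) + 224)*(-336) = (-66 + 224)*(-336) = 158*(-336) = -53088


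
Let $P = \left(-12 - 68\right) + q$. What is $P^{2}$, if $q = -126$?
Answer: $42436$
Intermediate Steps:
$P = -206$ ($P = \left(-12 - 68\right) - 126 = -80 - 126 = -206$)
$P^{2} = \left(-206\right)^{2} = 42436$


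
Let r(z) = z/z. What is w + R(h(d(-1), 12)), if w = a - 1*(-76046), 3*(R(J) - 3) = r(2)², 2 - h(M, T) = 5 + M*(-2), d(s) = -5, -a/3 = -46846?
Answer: 649762/3 ≈ 2.1659e+5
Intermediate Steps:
a = 140538 (a = -3*(-46846) = 140538)
r(z) = 1
h(M, T) = -3 + 2*M (h(M, T) = 2 - (5 + M*(-2)) = 2 - (5 - 2*M) = 2 + (-5 + 2*M) = -3 + 2*M)
R(J) = 10/3 (R(J) = 3 + (⅓)*1² = 3 + (⅓)*1 = 3 + ⅓ = 10/3)
w = 216584 (w = 140538 - 1*(-76046) = 140538 + 76046 = 216584)
w + R(h(d(-1), 12)) = 216584 + 10/3 = 649762/3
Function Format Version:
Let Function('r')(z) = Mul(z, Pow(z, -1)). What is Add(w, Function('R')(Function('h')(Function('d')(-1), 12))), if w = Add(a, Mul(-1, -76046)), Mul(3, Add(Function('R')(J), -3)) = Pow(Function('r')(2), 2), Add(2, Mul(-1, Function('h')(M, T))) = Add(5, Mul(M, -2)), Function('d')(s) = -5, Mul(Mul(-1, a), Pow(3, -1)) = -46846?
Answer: Rational(649762, 3) ≈ 2.1659e+5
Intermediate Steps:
a = 140538 (a = Mul(-3, -46846) = 140538)
Function('r')(z) = 1
Function('h')(M, T) = Add(-3, Mul(2, M)) (Function('h')(M, T) = Add(2, Mul(-1, Add(5, Mul(M, -2)))) = Add(2, Mul(-1, Add(5, Mul(-2, M)))) = Add(2, Add(-5, Mul(2, M))) = Add(-3, Mul(2, M)))
Function('R')(J) = Rational(10, 3) (Function('R')(J) = Add(3, Mul(Rational(1, 3), Pow(1, 2))) = Add(3, Mul(Rational(1, 3), 1)) = Add(3, Rational(1, 3)) = Rational(10, 3))
w = 216584 (w = Add(140538, Mul(-1, -76046)) = Add(140538, 76046) = 216584)
Add(w, Function('R')(Function('h')(Function('d')(-1), 12))) = Add(216584, Rational(10, 3)) = Rational(649762, 3)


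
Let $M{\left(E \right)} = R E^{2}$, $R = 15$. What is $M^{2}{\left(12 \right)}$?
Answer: $4665600$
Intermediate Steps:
$M{\left(E \right)} = 15 E^{2}$
$M^{2}{\left(12 \right)} = \left(15 \cdot 12^{2}\right)^{2} = \left(15 \cdot 144\right)^{2} = 2160^{2} = 4665600$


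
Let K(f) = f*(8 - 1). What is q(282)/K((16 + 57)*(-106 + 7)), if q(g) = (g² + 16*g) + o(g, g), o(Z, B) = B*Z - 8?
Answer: -163552/50589 ≈ -3.2330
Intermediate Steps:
o(Z, B) = -8 + B*Z
K(f) = 7*f (K(f) = f*7 = 7*f)
q(g) = -8 + 2*g² + 16*g (q(g) = (g² + 16*g) + (-8 + g*g) = (g² + 16*g) + (-8 + g²) = -8 + 2*g² + 16*g)
q(282)/K((16 + 57)*(-106 + 7)) = (-8 + 2*282² + 16*282)/((7*((16 + 57)*(-106 + 7)))) = (-8 + 2*79524 + 4512)/((7*(73*(-99)))) = (-8 + 159048 + 4512)/((7*(-7227))) = 163552/(-50589) = 163552*(-1/50589) = -163552/50589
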